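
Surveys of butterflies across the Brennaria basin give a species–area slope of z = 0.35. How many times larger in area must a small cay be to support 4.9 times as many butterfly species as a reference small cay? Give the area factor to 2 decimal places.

93.75

(A₂/A₁)^0.35 = 4.9, so A₂/A₁ = 4.9^(1/0.35) = 4.9^2.857
ln(A₂/A₁) = ln 4.9 / 0.35 = 1.5892 / 0.35 = 4.5407
A₂/A₁ = e^4.5407 ≈ 93.75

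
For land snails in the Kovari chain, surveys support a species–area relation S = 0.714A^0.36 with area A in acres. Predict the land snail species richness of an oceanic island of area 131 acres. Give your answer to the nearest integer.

S = 0.714 × 131^0.36
ln S = ln 0.714 + 0.36 × ln 131 = -0.3369 + 0.36 × 4.8752 = 1.4182
S = e^1.4182 ≈ 4.13

4 species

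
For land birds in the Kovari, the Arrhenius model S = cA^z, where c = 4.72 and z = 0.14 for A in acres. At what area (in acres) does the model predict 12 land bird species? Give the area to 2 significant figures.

12 = 4.72 × A^0.14  ⇒  A^0.14 = 12/4.72 = 2.542
ln A = ln(2.542) / 0.14 = 0.9331 / 0.14 = 6.6650
A = e^6.6650 ≈ 784.5 acres

780 acres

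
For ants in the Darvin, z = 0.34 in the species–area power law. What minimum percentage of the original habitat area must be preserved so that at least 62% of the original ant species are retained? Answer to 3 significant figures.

Need (A_new/A_old)^0.34 = 0.62, so A_new/A_old = 0.62^(1/0.34) = 0.62^2.941
ln(A_new/A_old) = ln 0.62 / 0.34 = -0.4780 / 0.34 = -1.4060
A_new/A_old = e^-1.4060 ≈ 0.2451

24.5%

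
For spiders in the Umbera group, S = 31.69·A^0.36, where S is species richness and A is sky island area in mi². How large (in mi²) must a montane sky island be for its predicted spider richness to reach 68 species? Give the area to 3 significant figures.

8.34 mi²

68 = 31.69 × A^0.36  ⇒  A^0.36 = 68/31.69 = 2.146
ln A = ln(2.146) / 0.36 = 0.7635 / 0.36 = 2.1209
A = e^2.1209 ≈ 8.338 mi²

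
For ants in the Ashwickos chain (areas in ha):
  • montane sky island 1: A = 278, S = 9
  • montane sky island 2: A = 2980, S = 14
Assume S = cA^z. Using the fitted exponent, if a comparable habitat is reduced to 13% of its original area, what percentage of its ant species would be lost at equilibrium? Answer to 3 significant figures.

31.6%

z = ln(14/9) / ln(2980/278) = 0.4418 / 2.3721 = 0.1863
S_new/S_old = (A_new/A_old)^z = 0.13^0.1863 = exp(0.1863 × -2.0402) = 0.6838
Fraction lost = 1 − 0.6838 = 0.3162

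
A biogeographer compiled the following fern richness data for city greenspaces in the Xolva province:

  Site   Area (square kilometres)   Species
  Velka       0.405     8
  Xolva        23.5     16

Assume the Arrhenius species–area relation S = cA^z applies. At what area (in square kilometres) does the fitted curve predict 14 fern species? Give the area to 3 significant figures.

z = ln(16/8) / ln(23.5/0.405) = 0.6931 / 4.0609 = 0.1707
c = 8 / 0.405^0.1707 = 8 / 0.857 = 9.335
A = (14/9.335)^(1/0.1707) ⇒ ln A = ln(1.5)/0.1707 = 2.3747
A = e^2.3747 ≈ 10.75 square kilometres

10.7 square kilometres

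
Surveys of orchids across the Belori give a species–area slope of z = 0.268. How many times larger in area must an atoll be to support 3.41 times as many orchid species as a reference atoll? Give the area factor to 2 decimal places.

97.25

(A₂/A₁)^0.268 = 3.41, so A₂/A₁ = 3.41^(1/0.268) = 3.41^3.731
ln(A₂/A₁) = ln 3.41 / 0.268 = 1.2267 / 0.268 = 4.5773
A₂/A₁ = e^4.5773 ≈ 97.25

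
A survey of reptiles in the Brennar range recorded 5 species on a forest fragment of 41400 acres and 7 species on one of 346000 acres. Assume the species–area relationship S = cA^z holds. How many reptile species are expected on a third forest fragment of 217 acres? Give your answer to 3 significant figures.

2.18

z = ln(7/5) / ln(346000/41400) = 0.3365 / 2.1232 = 0.1585
c = 5 / 41400^0.1585 = 5 / 5.391 = 0.9274
S₃ = 0.9274 × 217^0.1585 = 0.9274 × 2.346 ≈ 2.175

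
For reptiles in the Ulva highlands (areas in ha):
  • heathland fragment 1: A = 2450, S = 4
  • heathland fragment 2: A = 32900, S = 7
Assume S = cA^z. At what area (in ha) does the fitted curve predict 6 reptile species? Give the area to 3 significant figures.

z = ln(7/4) / ln(32900/2450) = 0.5596 / 2.5974 = 0.2155
c = 4 / 2450^0.2155 = 4 / 5.373 = 0.7445
A = (6/0.7445)^(1/0.2155) ⇒ ln A = ln(8.059)/0.2155 = 9.6858
A = e^9.6858 ≈ 16087 ha

16100 ha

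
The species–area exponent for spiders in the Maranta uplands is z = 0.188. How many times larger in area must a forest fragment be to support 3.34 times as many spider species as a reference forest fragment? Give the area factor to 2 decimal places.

(A₂/A₁)^0.188 = 3.34, so A₂/A₁ = 3.34^(1/0.188) = 3.34^5.319
ln(A₂/A₁) = ln 3.34 / 0.188 = 1.2060 / 0.188 = 6.4147
A₂/A₁ = e^6.4147 ≈ 610.8

610.78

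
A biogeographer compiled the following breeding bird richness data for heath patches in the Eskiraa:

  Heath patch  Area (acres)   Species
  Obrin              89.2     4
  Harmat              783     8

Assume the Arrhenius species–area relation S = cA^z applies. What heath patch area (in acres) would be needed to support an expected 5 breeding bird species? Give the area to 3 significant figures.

180 acres

z = ln(8/4) / ln(783/89.2) = 0.6931 / 2.1723 = 0.3191
c = 4 / 89.2^0.3191 = 4 / 4.191 = 0.9544
A = (5/0.9544)^(1/0.3191) ⇒ ln A = ln(5.239)/0.3191 = 5.1902
A = e^5.1902 ≈ 179.5 acres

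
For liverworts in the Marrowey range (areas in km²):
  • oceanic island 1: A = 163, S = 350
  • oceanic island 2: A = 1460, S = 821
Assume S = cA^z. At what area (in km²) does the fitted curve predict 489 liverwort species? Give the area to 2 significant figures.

z = ln(821/350) / ln(1460/163) = 0.8526 / 2.1924 = 0.3889
c = 350 / 163^0.3889 = 350 / 7.249 = 48.28
A = (489/48.28)^(1/0.3889) ⇒ ln A = ln(10.13)/0.3889 = 5.9537
A = e^5.9537 ≈ 385.2 km²

390 km²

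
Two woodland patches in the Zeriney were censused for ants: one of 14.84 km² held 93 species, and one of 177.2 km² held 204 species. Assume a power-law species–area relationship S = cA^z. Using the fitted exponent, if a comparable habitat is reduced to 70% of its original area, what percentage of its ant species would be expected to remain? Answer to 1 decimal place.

89.3%

z = ln(204/93) / ln(177.2/14.84) = 0.7855 / 2.4800 = 0.3167
S_new/S_old = (A_new/A_old)^z = 0.7^0.3167 = exp(0.3167 × -0.3567) = 0.8932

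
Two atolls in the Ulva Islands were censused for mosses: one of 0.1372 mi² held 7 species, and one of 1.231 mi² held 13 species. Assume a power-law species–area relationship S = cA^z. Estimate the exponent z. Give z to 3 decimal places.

0.282

Taking logs: ln S = ln c + z ln A, so z = (ln S₂ − ln S₁)/(ln A₂ − ln A₁).
z = ln(13/7) / ln(1.231/0.1372) = ln(1.857) / ln(8.972) = 0.6190 / 2.1941 = 0.2821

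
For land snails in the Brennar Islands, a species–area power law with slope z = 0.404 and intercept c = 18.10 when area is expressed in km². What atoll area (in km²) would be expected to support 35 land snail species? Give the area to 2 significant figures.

35 = 18.1 × A^0.404  ⇒  A^0.404 = 35/18.1 = 1.934
ln A = ln(1.934) / 0.404 = 0.6594 / 0.404 = 1.6323
A = e^1.6323 ≈ 5.115 km²

5.1 km²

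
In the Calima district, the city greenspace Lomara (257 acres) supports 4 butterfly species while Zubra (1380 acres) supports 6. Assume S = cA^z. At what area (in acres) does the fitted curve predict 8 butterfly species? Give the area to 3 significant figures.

z = ln(6/4) / ln(1380/257) = 0.4055 / 1.6808 = 0.2412
c = 4 / 257^0.2412 = 4 / 3.814 = 1.049
A = (8/1.049)^(1/0.2412) ⇒ ln A = ln(7.628)/0.2412 = 8.4224
A = e^8.4224 ≈ 4548 acres

4550 acres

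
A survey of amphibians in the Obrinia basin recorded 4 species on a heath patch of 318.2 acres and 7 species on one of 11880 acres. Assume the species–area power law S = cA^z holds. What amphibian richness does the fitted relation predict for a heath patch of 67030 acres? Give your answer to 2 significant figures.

9.1

z = ln(7/4) / ln(11880/318.2) = 0.5596 / 3.6199 = 0.1546
c = 4 / 318.2^0.1546 = 4 / 2.437 = 1.641
S₃ = 1.641 × 67030^0.1546 = 1.641 × 5.573 ≈ 9.147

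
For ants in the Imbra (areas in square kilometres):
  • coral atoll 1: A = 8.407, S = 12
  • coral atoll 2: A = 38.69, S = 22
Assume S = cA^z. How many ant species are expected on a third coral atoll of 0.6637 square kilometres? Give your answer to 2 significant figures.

z = ln(22/12) / ln(38.69/8.407) = 0.6061 / 1.5265 = 0.3971
c = 12 / 8.407^0.3971 = 12 / 2.329 = 5.153
S₃ = 5.153 × 0.6637^0.3971 = 5.153 × 0.8498 ≈ 4.379

4.4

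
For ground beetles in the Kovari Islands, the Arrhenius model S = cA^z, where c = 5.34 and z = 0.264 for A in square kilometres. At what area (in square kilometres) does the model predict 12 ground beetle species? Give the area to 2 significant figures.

21 square kilometres

12 = 5.34 × A^0.264  ⇒  A^0.264 = 12/5.34 = 2.247
ln A = ln(2.247) / 0.264 = 0.8097 / 0.264 = 3.0670
A = e^3.0670 ≈ 21.48 square kilometres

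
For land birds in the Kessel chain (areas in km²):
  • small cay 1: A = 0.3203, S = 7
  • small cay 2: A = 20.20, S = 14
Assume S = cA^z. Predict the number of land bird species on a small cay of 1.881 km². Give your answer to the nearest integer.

z = ln(14/7) / ln(20.2/0.3203) = 0.6931 / 4.1442 = 0.1673
c = 7 / 0.3203^0.1673 = 7 / 0.8266 = 8.468
S₃ = 8.468 × 1.881^0.1673 = 8.468 × 1.111 ≈ 9.412

9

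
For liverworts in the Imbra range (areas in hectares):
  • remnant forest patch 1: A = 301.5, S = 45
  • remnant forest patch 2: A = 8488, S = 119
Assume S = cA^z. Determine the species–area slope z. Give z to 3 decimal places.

Taking logs: ln S = ln c + z ln A, so z = (ln S₂ − ln S₁)/(ln A₂ − ln A₁).
z = ln(119/45) / ln(8488/301.5) = ln(2.644) / ln(28.15) = 0.9725 / 3.3376 = 0.2914

0.291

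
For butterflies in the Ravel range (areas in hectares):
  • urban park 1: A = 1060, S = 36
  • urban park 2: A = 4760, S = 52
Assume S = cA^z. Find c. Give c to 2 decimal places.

z = ln(S₂/S₁) / ln(A₂/A₁) = ln(52/36) / ln(4760/1060) = 0.3677 / 1.5020 = 0.2448
c = S₁ / A₁^z = 36 / 1060^0.2448 = 36 / 5.504 = 6.541

6.54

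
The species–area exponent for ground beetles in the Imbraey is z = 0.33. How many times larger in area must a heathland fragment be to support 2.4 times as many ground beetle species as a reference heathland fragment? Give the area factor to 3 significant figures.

14.2

(A₂/A₁)^0.33 = 2.4, so A₂/A₁ = 2.4^(1/0.33) = 2.4^3.03
ln(A₂/A₁) = ln 2.4 / 0.33 = 0.8755 / 0.33 = 2.6529
A₂/A₁ = e^2.6529 ≈ 14.2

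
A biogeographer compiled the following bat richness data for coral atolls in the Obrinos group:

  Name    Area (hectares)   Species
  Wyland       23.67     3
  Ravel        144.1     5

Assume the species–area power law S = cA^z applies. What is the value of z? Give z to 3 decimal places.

0.283

Taking logs: ln S = ln c + z ln A, so z = (ln S₂ − ln S₁)/(ln A₂ − ln A₁).
z = ln(5/3) / ln(144.1/23.67) = ln(1.667) / ln(6.088) = 0.5108 / 1.8063 = 0.2828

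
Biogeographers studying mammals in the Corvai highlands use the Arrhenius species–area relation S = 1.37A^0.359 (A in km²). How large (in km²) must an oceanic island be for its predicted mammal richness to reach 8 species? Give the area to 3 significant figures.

136 km²

8 = 1.37 × A^0.359  ⇒  A^0.359 = 8/1.37 = 5.839
ln A = ln(5.839) / 0.359 = 1.7646 / 0.359 = 4.9154
A = e^4.9154 ≈ 136.4 km²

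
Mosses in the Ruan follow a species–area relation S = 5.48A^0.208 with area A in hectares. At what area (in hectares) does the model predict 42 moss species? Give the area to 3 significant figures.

17900 hectares

42 = 5.48 × A^0.208  ⇒  A^0.208 = 42/5.48 = 7.664
ln A = ln(7.664) / 0.208 = 2.0366 / 0.208 = 9.7912
A = e^9.7912 ≈ 17875 hectares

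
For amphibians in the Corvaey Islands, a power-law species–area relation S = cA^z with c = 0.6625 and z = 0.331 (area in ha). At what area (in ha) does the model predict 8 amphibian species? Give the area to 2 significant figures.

8 = 0.6625 × A^0.331  ⇒  A^0.331 = 8/0.6625 = 12.08
ln A = ln(12.08) / 0.331 = 2.4912 / 0.331 = 7.5262
A = e^7.5262 ≈ 1856 ha

1900 ha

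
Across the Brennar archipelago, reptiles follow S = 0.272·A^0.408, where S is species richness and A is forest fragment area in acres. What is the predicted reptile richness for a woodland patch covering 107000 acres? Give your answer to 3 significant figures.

S = 0.272 × 107000^0.408
ln S = ln 0.272 + 0.408 × ln 107000 = -1.3020 + 0.408 × 11.5806 = 3.4229
S = e^3.4229 ≈ 30.66

30.7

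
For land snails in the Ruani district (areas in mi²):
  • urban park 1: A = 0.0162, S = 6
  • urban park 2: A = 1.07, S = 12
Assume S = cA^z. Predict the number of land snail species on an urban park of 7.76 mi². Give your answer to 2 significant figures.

17

z = ln(12/6) / ln(1.07/0.0162) = 0.6931 / 4.1904 = 0.1654
c = 6 / 0.0162^0.1654 = 6 / 0.5056 = 11.87
S₃ = 11.87 × 7.76^0.1654 = 11.87 × 1.403 ≈ 16.65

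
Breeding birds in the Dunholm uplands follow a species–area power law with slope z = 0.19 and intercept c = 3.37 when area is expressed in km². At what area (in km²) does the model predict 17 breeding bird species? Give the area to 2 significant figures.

17 = 3.37 × A^0.19  ⇒  A^0.19 = 17/3.37 = 5.045
ln A = ln(5.045) / 0.19 = 1.6183 / 0.19 = 8.5174
A = e^8.5174 ≈ 5001 km²

5000 km²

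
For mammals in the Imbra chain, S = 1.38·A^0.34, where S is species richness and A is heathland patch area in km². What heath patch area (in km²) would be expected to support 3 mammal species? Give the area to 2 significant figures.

3 = 1.38 × A^0.34  ⇒  A^0.34 = 3/1.38 = 2.174
ln A = ln(2.174) / 0.34 = 0.7765 / 0.34 = 2.2839
A = e^2.2839 ≈ 9.815 km²

9.8 km²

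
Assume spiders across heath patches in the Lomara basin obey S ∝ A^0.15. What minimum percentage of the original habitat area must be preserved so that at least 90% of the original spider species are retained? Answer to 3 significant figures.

Need (A_new/A_old)^0.15 = 0.9, so A_new/A_old = 0.9^(1/0.15) = 0.9^6.667
ln(A_new/A_old) = ln 0.9 / 0.15 = -0.1054 / 0.15 = -0.7024
A_new/A_old = e^-0.7024 ≈ 0.4954

49.5%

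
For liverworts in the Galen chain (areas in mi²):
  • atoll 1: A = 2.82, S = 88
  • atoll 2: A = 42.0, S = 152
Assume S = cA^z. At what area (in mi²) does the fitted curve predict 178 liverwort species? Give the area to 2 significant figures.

z = ln(152/88) / ln(42/2.82) = 0.5465 / 2.7009 = 0.2024
c = 88 / 2.82^0.2024 = 88 / 1.233 = 71.35
A = (178/71.35)^(1/0.2024) ⇒ ln A = ln(2.495)/0.2024 = 4.5180
A = e^4.5180 ≈ 91.65 mi²

92 mi²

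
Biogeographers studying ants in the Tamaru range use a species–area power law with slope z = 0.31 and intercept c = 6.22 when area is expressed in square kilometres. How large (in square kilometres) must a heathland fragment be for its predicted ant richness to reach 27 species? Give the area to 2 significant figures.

110 square kilometres

27 = 6.22 × A^0.31  ⇒  A^0.31 = 27/6.22 = 4.341
ln A = ln(4.341) / 0.31 = 1.4681 / 0.31 = 4.7357
A = e^4.7357 ≈ 113.9 square kilometres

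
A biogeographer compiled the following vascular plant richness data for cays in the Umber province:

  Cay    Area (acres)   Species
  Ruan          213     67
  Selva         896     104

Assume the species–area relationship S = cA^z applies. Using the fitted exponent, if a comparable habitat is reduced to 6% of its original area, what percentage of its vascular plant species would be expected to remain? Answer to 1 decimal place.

z = ln(104/67) / ln(896/213) = 0.4397 / 1.4366 = 0.3061
S_new/S_old = (A_new/A_old)^z = 0.06^0.3061 = exp(0.3061 × -2.8134) = 0.4227

42.3%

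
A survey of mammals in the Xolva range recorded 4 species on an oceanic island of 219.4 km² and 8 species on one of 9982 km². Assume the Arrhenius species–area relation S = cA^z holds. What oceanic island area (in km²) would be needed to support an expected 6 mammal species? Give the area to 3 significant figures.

2050 km²

z = ln(8/4) / ln(9982/219.4) = 0.6931 / 3.8176 = 0.1816
c = 4 / 219.4^0.1816 = 4 / 2.661 = 1.503
A = (6/1.503)^(1/0.1816) ⇒ ln A = ln(3.992)/0.1816 = 7.6241
A = e^7.6241 ≈ 2047 km²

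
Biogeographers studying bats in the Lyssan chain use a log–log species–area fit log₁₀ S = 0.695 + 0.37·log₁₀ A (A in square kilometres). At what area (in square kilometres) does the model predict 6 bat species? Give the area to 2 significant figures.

6 = 4.955 × A^0.37  ⇒  A^0.37 = 6/4.955 = 1.211
ln A = ln(1.211) / 0.37 = 0.1915 / 0.37 = 0.5175
A = e^0.5175 ≈ 1.678 square kilometres

1.7 square kilometres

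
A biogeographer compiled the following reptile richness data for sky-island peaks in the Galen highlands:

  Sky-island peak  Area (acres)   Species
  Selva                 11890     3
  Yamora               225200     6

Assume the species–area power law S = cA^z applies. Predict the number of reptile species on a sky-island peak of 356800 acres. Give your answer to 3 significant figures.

z = ln(6/3) / ln(225200/11890) = 0.6931 / 2.9413 = 0.2357
c = 3 / 11890^0.2357 = 3 / 9.128 = 0.3287
S₃ = 0.3287 × 356800^0.2357 = 0.3287 × 20.35 ≈ 6.687

6.69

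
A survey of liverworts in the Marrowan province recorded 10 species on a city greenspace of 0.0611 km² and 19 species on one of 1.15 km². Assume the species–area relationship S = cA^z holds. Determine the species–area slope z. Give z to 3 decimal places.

Taking logs: ln S = ln c + z ln A, so z = (ln S₂ − ln S₁)/(ln A₂ − ln A₁).
z = ln(19/10) / ln(1.15/0.0611) = ln(1.9) / ln(18.82) = 0.6419 / 2.9350 = 0.2187

0.219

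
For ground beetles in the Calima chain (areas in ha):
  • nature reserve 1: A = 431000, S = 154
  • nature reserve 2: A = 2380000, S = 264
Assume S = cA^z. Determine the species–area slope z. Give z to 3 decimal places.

Taking logs: ln S = ln c + z ln A, so z = (ln S₂ − ln S₁)/(ln A₂ − ln A₁).
z = ln(264/154) / ln(2380000/431000) = ln(1.714) / ln(5.522) = 0.5390 / 1.7087 = 0.3154

0.315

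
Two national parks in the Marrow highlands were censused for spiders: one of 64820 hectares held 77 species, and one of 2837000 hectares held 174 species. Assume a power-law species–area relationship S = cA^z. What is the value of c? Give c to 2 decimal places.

z = ln(S₂/S₁) / ln(A₂/A₁) = ln(174/77) / ln(2837000/64820) = 0.8152 / 3.7789 = 0.2157
c = S₁ / A₁^z = 77 / 64820^0.2157 = 77 / 10.92 = 7.054

7.05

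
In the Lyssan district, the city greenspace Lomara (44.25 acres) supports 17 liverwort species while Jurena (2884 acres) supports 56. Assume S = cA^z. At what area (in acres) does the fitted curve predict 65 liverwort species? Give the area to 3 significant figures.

z = ln(56/17) / ln(2884/44.25) = 1.1921 / 4.1771 = 0.2854
c = 17 / 44.25^0.2854 = 17 / 2.949 = 5.764
A = (65/5.764)^(1/0.2854) ⇒ ln A = ln(11.28)/0.2854 = 8.4891
A = e^8.4891 ≈ 4862 acres

4860 acres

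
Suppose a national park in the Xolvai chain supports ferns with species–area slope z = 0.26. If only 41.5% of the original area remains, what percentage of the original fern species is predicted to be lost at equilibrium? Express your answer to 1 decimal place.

20.4%

S_new/S_old = (A_new/A_old)^z = 0.415^0.26
= exp(0.26 × ln 0.415) = exp(0.26 × -0.8795) = exp(-0.2287) ≈ 0.7956
Fraction lost = 1 − 0.7956 = 0.2044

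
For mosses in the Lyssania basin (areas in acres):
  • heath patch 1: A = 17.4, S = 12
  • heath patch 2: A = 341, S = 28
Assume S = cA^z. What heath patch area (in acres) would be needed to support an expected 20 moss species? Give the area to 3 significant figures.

z = ln(28/12) / ln(341/17.4) = 0.8473 / 2.9754 = 0.2848
c = 12 / 17.4^0.2848 = 12 / 2.256 = 5.32
A = (20/5.32)^(1/0.2848) ⇒ ln A = ln(3.759)/0.2848 = 4.6503
A = e^4.6503 ≈ 104.6 acres

105 acres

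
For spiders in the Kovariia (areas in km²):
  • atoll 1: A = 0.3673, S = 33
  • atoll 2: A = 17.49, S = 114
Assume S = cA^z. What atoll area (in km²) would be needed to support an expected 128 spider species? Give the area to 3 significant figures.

z = ln(114/33) / ln(17.49/0.3673) = 1.2397 / 3.8632 = 0.3209
c = 33 / 0.3673^0.3209 = 33 / 0.7251 = 45.51
A = (128/45.51)^(1/0.3209) ⇒ ln A = ln(2.813)/0.3209 = 3.2226
A = e^3.2226 ≈ 25.09 km²

25.1 km²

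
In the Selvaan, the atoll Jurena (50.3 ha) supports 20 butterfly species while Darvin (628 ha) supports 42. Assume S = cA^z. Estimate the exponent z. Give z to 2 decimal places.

Taking logs: ln S = ln c + z ln A, so z = (ln S₂ − ln S₁)/(ln A₂ − ln A₁).
z = ln(42/20) / ln(628/50.3) = ln(2.1) / ln(12.49) = 0.7419 / 2.5245 = 0.2939

0.29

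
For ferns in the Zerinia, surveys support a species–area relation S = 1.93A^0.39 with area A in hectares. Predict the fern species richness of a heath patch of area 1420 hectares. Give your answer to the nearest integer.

S = 1.93 × 1420^0.39
ln S = ln 1.93 + 0.39 × ln 1420 = 0.6575 + 0.39 × 7.2584 = 3.4883
S = e^3.4883 ≈ 32.73

33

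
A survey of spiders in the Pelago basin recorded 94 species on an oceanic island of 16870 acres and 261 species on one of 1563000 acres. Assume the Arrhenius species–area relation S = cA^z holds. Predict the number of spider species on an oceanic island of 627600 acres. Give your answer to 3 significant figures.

z = ln(261/94) / ln(1563000/16870) = 1.0212 / 4.5288 = 0.2255
c = 94 / 16870^0.2255 = 94 / 8.978 = 10.47
S₃ = 10.47 × 627600^0.2255 = 10.47 × 20.29 ≈ 212.5

212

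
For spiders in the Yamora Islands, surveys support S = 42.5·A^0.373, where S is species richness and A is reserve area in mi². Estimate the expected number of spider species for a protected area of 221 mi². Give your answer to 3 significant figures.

318

S = 42.5 × 221^0.373
ln S = ln 42.5 + 0.373 × ln 221 = 3.7495 + 0.373 × 5.3982 = 5.7630
S = e^5.7630 ≈ 318.3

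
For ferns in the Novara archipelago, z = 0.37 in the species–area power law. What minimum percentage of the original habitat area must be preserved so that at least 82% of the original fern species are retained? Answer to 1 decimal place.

58.5%

Need (A_new/A_old)^0.37 = 0.82, so A_new/A_old = 0.82^(1/0.37) = 0.82^2.703
ln(A_new/A_old) = ln 0.82 / 0.37 = -0.1985 / 0.37 = -0.5364
A_new/A_old = e^-0.5364 ≈ 0.5849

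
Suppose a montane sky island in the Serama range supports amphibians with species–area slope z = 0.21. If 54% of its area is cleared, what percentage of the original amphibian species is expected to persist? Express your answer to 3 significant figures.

85.0%

S_new/S_old = (A_new/A_old)^z = 0.46^0.21
= exp(0.21 × ln 0.46) = exp(0.21 × -0.7765) = exp(-0.1631) ≈ 0.8495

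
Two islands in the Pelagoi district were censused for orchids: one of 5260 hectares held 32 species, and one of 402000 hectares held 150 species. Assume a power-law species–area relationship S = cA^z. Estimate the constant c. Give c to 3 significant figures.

z = ln(S₂/S₁) / ln(A₂/A₁) = ln(150/32) / ln(402000/5260) = 1.5449 / 4.3363 = 0.3563
c = S₁ / A₁^z = 32 / 5260^0.3563 = 32 / 21.17 = 1.512

1.51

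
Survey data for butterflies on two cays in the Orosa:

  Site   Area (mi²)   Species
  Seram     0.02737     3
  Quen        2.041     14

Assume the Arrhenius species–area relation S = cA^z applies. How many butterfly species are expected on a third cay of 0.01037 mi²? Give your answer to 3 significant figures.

2.12

z = ln(14/3) / ln(2.041/0.02737) = 1.5404 / 4.3117 = 0.3573
c = 3 / 0.02737^0.3573 = 3 / 0.2765 = 10.85
S₃ = 10.85 × 0.01037^0.3573 = 10.85 × 0.1955 ≈ 2.121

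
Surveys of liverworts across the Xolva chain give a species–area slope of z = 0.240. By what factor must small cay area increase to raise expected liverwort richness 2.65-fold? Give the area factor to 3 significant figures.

(A₂/A₁)^0.24 = 2.65, so A₂/A₁ = 2.65^(1/0.24) = 2.65^4.167
ln(A₂/A₁) = ln 2.65 / 0.24 = 0.9746 / 0.24 = 4.0607
A₂/A₁ = e^4.0607 ≈ 58.01

58.0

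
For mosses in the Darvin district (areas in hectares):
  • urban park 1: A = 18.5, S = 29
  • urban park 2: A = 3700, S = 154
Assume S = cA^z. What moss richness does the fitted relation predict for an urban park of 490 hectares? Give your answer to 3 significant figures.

z = ln(154/29) / ln(3700/18.5) = 1.6697 / 5.2983 = 0.3151
c = 29 / 18.5^0.3151 = 29 / 2.508 = 11.56
S₃ = 11.56 × 490^0.3151 = 11.56 × 7.043 ≈ 81.44

81.4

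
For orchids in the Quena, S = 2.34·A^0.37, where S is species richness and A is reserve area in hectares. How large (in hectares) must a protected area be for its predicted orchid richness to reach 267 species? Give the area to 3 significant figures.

363000 hectares

267 = 2.34 × A^0.37  ⇒  A^0.37 = 267/2.34 = 114.1
ln A = ln(114.1) / 0.37 = 4.7371 / 0.37 = 12.8030
A = e^12.8030 ≈ 363294 hectares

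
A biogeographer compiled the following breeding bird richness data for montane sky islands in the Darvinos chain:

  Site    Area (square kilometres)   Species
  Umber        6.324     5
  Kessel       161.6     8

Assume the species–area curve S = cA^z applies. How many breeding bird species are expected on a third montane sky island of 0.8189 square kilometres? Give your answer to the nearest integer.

z = ln(8/5) / ln(161.6/6.324) = 0.4700 / 3.2408 = 0.1450
c = 5 / 6.324^0.1450 = 5 / 1.307 = 3.827
S₃ = 3.827 × 0.8189^0.1450 = 3.827 × 0.9714 ≈ 3.717

4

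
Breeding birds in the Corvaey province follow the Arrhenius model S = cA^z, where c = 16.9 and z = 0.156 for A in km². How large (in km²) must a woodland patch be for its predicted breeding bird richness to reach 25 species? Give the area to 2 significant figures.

25 = 16.9 × A^0.156  ⇒  A^0.156 = 25/16.9 = 1.479
ln A = ln(1.479) / 0.156 = 0.3916 / 0.156 = 2.5100
A = e^2.5100 ≈ 12.31 km²

12 km²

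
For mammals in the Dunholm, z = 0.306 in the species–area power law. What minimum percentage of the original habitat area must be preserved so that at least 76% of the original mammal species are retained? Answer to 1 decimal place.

Need (A_new/A_old)^0.306 = 0.76, so A_new/A_old = 0.76^(1/0.306) = 0.76^3.268
ln(A_new/A_old) = ln 0.76 / 0.306 = -0.2744 / 0.306 = -0.8969
A_new/A_old = e^-0.8969 ≈ 0.4079

40.8%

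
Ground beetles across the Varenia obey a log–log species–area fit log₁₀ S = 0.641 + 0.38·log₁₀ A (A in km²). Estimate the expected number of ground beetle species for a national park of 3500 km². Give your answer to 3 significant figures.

97.2

S = 4.375 × 3500^0.38
ln S = ln 4.375 + 0.38 × ln 3500 = 1.4760 + 0.38 × 8.1605 = 4.5770
S = e^4.5770 ≈ 97.22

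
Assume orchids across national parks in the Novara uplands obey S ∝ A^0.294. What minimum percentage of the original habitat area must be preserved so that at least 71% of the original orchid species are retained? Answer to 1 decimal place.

Need (A_new/A_old)^0.294 = 0.71, so A_new/A_old = 0.71^(1/0.294) = 0.71^3.401
ln(A_new/A_old) = ln 0.71 / 0.294 = -0.3425 / 0.294 = -1.1649
A_new/A_old = e^-1.1649 ≈ 0.3119

31.2%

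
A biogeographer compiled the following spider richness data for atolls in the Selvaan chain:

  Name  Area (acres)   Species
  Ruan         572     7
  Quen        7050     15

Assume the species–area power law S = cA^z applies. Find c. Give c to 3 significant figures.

1.02

z = ln(S₂/S₁) / ln(A₂/A₁) = ln(15/7) / ln(7050/572) = 0.7621 / 2.5116 = 0.3034
c = S₁ / A₁^z = 7 / 572^0.3034 = 7 / 6.866 = 1.019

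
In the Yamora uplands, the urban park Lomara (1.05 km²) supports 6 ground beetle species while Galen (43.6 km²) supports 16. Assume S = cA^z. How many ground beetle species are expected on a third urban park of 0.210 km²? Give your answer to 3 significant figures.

3.93

z = ln(16/6) / ln(43.6/1.05) = 0.9808 / 3.7263 = 0.2632
c = 6 / 1.05^0.2632 = 6 / 1.013 = 5.923
S₃ = 5.923 × 0.21^0.2632 = 5.923 × 0.6631 ≈ 3.928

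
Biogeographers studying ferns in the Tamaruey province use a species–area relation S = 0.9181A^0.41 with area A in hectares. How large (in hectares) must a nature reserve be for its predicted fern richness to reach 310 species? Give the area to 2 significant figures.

310 = 0.9181 × A^0.41  ⇒  A^0.41 = 310/0.9181 = 337.7
ln A = ln(337.7) / 0.41 = 5.8220 / 0.41 = 14.2001
A = e^14.2001 ≈ 1468940 hectares

1500000 hectares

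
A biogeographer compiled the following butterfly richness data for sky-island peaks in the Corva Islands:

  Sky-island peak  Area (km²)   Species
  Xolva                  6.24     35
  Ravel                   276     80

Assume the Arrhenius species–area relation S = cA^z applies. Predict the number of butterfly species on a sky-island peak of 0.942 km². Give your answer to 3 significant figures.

23.2

z = ln(80/35) / ln(276/6.24) = 0.8267 / 3.7894 = 0.2182
c = 35 / 6.24^0.2182 = 35 / 1.491 = 23.47
S₃ = 23.47 × 0.942^0.2182 = 23.47 × 0.987 ≈ 23.17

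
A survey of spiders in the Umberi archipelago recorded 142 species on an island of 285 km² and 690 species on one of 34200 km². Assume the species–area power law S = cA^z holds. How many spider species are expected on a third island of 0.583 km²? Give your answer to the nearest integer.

z = ln(690/142) / ln(34200/285) = 1.5809 / 4.7875 = 0.3302
c = 142 / 285^0.3302 = 142 / 6.466 = 21.96
S₃ = 21.96 × 0.583^0.3302 = 21.96 × 0.8368 ≈ 18.38

18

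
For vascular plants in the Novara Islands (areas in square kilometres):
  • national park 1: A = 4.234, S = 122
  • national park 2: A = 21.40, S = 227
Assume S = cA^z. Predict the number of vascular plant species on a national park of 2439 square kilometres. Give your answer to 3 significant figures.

z = ln(227/122) / ln(21.4/4.234) = 0.6209 / 1.6202 = 0.3832
c = 122 / 4.234^0.3832 = 122 / 1.739 = 70.17
S₃ = 70.17 × 2439^0.3832 = 70.17 × 19.86 ≈ 1394

1390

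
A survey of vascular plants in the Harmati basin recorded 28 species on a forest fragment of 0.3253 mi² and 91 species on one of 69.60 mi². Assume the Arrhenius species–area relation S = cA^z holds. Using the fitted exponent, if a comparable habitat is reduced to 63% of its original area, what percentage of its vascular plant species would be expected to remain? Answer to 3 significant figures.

90.3%

z = ln(91/28) / ln(69.6/0.3253) = 1.1787 / 5.3658 = 0.2197
S_new/S_old = (A_new/A_old)^z = 0.63^0.2197 = exp(0.2197 × -0.4620) = 0.9035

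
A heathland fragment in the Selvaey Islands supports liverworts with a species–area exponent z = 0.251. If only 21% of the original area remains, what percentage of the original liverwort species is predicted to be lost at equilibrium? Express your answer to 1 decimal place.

32.4%

S_new/S_old = (A_new/A_old)^z = 0.21^0.251
= exp(0.251 × ln 0.21) = exp(0.251 × -1.5606) = exp(-0.3917) ≈ 0.6759
Fraction lost = 1 − 0.6759 = 0.3241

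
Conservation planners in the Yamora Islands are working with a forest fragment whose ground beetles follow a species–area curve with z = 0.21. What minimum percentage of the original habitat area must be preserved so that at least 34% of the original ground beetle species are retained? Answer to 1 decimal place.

0.6%

Need (A_new/A_old)^0.21 = 0.34, so A_new/A_old = 0.34^(1/0.21) = 0.34^4.762
ln(A_new/A_old) = ln 0.34 / 0.21 = -1.0788 / 0.21 = -5.1372
A_new/A_old = e^-5.1372 ≈ 0.005874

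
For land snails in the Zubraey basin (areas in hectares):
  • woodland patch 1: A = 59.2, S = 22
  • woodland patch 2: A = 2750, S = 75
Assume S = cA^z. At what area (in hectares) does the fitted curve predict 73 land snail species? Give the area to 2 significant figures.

2500 hectares

z = ln(75/22) / ln(2750/59.2) = 1.2264 / 3.8384 = 0.3195
c = 22 / 59.2^0.3195 = 22 / 3.684 = 5.972
A = (73/5.972)^(1/0.3195) ⇒ ln A = ln(12.22)/0.3195 = 7.8348
A = e^7.8348 ≈ 2527 hectares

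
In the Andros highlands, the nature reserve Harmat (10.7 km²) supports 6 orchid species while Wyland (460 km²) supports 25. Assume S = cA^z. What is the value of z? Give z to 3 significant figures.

0.379

Taking logs: ln S = ln c + z ln A, so z = (ln S₂ − ln S₁)/(ln A₂ − ln A₁).
z = ln(25/6) / ln(460/10.7) = ln(4.167) / ln(42.99) = 1.4271 / 3.7610 = 0.3795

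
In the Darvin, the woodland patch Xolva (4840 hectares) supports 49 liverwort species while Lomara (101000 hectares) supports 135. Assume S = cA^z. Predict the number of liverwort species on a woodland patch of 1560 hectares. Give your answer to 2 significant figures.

z = ln(135/49) / ln(101000/4840) = 1.0135 / 3.0382 = 0.3336
c = 49 / 4840^0.3336 = 49 / 16.95 = 2.891
S₃ = 2.891 × 1560^0.3336 = 2.891 × 11.62 ≈ 33.59

34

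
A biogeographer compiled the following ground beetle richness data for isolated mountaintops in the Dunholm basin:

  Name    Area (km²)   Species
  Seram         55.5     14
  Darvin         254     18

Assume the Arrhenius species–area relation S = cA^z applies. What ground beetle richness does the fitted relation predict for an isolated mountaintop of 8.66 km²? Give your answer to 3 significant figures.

z = ln(18/14) / ln(254/55.5) = 0.2513 / 1.5210 = 0.1652
c = 14 / 55.5^0.1652 = 14 / 1.942 = 7.21
S₃ = 7.21 × 8.66^0.1652 = 7.21 × 1.429 ≈ 10.3

10.3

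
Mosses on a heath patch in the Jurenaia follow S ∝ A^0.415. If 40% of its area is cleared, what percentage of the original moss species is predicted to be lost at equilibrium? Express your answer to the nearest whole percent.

19%

S_new/S_old = (A_new/A_old)^z = 0.6^0.415
= exp(0.415 × ln 0.6) = exp(0.415 × -0.5108) = exp(-0.2120) ≈ 0.809
Fraction lost = 1 − 0.809 = 0.191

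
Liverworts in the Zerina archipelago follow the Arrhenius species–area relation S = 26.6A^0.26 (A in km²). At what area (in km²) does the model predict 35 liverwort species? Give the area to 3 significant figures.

35 = 26.6 × A^0.26  ⇒  A^0.26 = 35/26.6 = 1.316
ln A = ln(1.316) / 0.26 = 0.2744 / 0.26 = 1.0555
A = e^1.0555 ≈ 2.873 km²

2.87 km²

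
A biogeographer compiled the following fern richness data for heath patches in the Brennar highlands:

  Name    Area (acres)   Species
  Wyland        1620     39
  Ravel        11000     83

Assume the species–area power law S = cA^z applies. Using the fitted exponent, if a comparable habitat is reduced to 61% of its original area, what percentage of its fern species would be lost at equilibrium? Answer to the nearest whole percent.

z = ln(83/39) / ln(11000/1620) = 0.7553 / 1.9155 = 0.3943
S_new/S_old = (A_new/A_old)^z = 0.61^0.3943 = exp(0.3943 × -0.4943) = 0.8229
Fraction lost = 1 − 0.8229 = 0.1771

18%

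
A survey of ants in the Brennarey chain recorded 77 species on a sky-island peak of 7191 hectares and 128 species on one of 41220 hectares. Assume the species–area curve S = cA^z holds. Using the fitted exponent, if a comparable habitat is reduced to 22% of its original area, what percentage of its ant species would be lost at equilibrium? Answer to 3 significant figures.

z = ln(128/77) / ln(41220/7191) = 0.5082 / 1.7461 = 0.2911
S_new/S_old = (A_new/A_old)^z = 0.22^0.2911 = exp(0.2911 × -1.5141) = 0.6436
Fraction lost = 1 − 0.6436 = 0.3564

35.6%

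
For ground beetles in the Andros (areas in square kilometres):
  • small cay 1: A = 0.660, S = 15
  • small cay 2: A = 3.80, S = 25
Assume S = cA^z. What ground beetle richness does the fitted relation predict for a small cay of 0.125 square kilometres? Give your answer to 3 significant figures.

z = ln(25/15) / ln(3.8/0.66) = 0.5108 / 1.7505 = 0.2918
c = 15 / 0.66^0.2918 = 15 / 0.8858 = 16.93
S₃ = 16.93 × 0.125^0.2918 = 16.93 × 0.5451 ≈ 9.23

9.23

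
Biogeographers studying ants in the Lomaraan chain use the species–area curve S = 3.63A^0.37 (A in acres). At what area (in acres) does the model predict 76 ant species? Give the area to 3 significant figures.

76 = 3.63 × A^0.37  ⇒  A^0.37 = 76/3.63 = 20.94
ln A = ln(20.94) / 0.37 = 3.0415 / 0.37 = 8.2203
A = e^8.2203 ≈ 3716 acres

3720 acres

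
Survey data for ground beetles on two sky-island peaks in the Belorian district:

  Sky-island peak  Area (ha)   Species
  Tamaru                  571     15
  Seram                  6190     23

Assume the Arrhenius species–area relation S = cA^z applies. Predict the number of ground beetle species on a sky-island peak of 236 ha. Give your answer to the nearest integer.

z = ln(23/15) / ln(6190/571) = 0.4274 / 2.3833 = 0.1793
c = 15 / 571^0.1793 = 15 / 3.122 = 4.805
S₃ = 4.805 × 236^0.1793 = 4.805 × 2.664 ≈ 12.8

13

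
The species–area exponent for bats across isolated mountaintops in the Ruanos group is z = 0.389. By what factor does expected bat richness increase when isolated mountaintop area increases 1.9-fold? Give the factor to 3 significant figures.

1.28

S₂/S₁ = (A₂/A₁)^z = 1.9^0.389
ln(S₂/S₁) = 0.389 × ln 1.9 = 0.389 × 0.6419 = 0.2497
S₂/S₁ = e^0.2497 ≈ 1.284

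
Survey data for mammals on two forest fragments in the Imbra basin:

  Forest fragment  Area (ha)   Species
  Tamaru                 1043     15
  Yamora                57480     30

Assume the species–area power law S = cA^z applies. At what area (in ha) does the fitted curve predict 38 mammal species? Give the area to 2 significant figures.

z = ln(30/15) / ln(57480/1043) = 0.6931 / 4.0093 = 0.1729
c = 15 / 1043^0.1729 = 15 / 3.325 = 4.511
A = (38/4.511)^(1/0.1729) ⇒ ln A = ln(8.424)/0.1729 = 12.3265
A = e^12.3265 ≈ 225601 ha

230000 ha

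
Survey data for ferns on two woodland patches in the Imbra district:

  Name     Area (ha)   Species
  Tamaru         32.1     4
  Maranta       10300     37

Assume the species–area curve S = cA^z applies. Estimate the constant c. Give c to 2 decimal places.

z = ln(S₂/S₁) / ln(A₂/A₁) = ln(37/4) / ln(10300/32.1) = 2.2246 / 5.7710 = 0.3855
c = S₁ / A₁^z = 4 / 32.1^0.3855 = 4 / 3.808 = 1.05

1.05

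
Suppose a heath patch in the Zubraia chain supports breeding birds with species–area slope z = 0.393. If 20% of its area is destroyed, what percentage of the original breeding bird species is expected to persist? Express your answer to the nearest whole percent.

92%

S_new/S_old = (A_new/A_old)^z = 0.8^0.393
= exp(0.393 × ln 0.8) = exp(0.393 × -0.2231) = exp(-0.0877) ≈ 0.916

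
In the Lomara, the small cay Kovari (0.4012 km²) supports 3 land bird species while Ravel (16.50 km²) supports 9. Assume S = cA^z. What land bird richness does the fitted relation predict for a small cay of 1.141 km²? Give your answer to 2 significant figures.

4.1

z = ln(9/3) / ln(16.5/0.4012) = 1.0986 / 3.7167 = 0.2956
c = 3 / 0.4012^0.2956 = 3 / 0.7634 = 3.93
S₃ = 3.93 × 1.141^0.2956 = 3.93 × 1.04 ≈ 4.086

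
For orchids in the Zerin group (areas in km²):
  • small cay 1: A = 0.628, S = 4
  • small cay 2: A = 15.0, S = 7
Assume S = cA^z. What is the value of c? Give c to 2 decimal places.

4.34

z = ln(S₂/S₁) / ln(A₂/A₁) = ln(7/4) / ln(15/0.628) = 0.5596 / 3.1733 = 0.1764
c = S₁ / A₁^z = 4 / 0.628^0.1764 = 4 / 0.9212 = 4.342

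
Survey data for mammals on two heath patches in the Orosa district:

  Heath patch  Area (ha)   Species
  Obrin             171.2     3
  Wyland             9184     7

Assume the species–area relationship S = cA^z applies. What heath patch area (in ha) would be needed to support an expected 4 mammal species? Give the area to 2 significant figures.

660 ha

z = ln(7/3) / ln(9184/171.2) = 0.8473 / 3.9824 = 0.2128
c = 3 / 171.2^0.2128 = 3 / 2.987 = 1.004
A = (4/1.004)^(1/0.2128) ⇒ ln A = ln(3.982)/0.2128 = 6.4950
A = e^6.4950 ≈ 661.8 ha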